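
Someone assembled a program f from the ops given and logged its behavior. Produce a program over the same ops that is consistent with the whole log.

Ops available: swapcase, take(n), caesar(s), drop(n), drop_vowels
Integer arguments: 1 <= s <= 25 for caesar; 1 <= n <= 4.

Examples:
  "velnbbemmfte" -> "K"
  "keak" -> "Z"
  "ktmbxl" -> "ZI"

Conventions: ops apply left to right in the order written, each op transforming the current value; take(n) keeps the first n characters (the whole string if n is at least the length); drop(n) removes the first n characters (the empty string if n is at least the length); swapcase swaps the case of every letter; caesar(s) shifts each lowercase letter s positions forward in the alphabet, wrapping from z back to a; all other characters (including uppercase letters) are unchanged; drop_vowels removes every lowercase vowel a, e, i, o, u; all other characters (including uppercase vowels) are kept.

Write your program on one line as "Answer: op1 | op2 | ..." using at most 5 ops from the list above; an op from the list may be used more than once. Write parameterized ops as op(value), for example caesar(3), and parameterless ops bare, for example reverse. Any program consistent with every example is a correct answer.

caesar(22) | take(2) | drop_vowels | caesar(19) | swapcase

Check, running the answer program on each example:
  "velnbbemmfte" -> "rahjxxaiibpa" -> "ra" -> "r" -> "k" -> "K"
  "keak" -> "gawg" -> "ga" -> "g" -> "z" -> "Z"
  "ktmbxl" -> "gpixth" -> "gp" -> "gp" -> "zi" -> "ZI"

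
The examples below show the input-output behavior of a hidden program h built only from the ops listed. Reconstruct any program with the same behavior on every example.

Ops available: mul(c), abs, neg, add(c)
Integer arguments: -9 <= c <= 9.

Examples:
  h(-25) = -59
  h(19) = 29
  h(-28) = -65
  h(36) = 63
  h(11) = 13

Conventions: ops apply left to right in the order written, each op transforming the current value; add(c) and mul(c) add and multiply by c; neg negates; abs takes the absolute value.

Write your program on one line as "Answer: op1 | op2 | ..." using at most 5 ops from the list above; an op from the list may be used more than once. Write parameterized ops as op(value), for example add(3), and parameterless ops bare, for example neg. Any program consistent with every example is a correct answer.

mul(-2) | add(5) | add(4) | neg

Check, running the answer program on each example:
  -25 -> 50 -> 55 -> 59 -> -59
  19 -> -38 -> -33 -> -29 -> 29
  -28 -> 56 -> 61 -> 65 -> -65
  36 -> -72 -> -67 -> -63 -> 63
  11 -> -22 -> -17 -> -13 -> 13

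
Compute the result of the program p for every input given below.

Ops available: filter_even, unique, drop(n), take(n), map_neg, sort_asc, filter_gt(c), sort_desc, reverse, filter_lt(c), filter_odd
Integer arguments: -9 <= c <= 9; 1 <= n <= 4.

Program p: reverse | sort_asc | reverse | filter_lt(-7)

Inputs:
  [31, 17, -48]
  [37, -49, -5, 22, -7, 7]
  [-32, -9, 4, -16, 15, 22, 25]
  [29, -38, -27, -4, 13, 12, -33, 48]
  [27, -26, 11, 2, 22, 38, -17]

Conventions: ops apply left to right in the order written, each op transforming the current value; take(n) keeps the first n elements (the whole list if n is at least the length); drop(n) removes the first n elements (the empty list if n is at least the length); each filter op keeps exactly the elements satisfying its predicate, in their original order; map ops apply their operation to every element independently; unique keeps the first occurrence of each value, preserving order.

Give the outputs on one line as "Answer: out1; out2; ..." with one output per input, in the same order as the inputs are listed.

Execution, op by op:
  [31, 17, -48] -> [-48, 17, 31] -> [-48, 17, 31] -> [31, 17, -48] -> [-48]
  [37, -49, -5, 22, -7, 7] -> [7, -7, 22, -5, -49, 37] -> [-49, -7, -5, 7, 22, 37] -> [37, 22, 7, -5, -7, -49] -> [-49]
  [-32, -9, 4, -16, 15, 22, 25] -> [25, 22, 15, -16, 4, -9, -32] -> [-32, -16, -9, 4, 15, 22, 25] -> [25, 22, 15, 4, -9, -16, -32] -> [-9, -16, -32]
  [29, -38, -27, -4, 13, 12, -33, 48] -> [48, -33, 12, 13, -4, -27, -38, 29] -> [-38, -33, -27, -4, 12, 13, 29, 48] -> [48, 29, 13, 12, -4, -27, -33, -38] -> [-27, -33, -38]
  [27, -26, 11, 2, 22, 38, -17] -> [-17, 38, 22, 2, 11, -26, 27] -> [-26, -17, 2, 11, 22, 27, 38] -> [38, 27, 22, 11, 2, -17, -26] -> [-17, -26]

[-48]; [-49]; [-9, -16, -32]; [-27, -33, -38]; [-17, -26]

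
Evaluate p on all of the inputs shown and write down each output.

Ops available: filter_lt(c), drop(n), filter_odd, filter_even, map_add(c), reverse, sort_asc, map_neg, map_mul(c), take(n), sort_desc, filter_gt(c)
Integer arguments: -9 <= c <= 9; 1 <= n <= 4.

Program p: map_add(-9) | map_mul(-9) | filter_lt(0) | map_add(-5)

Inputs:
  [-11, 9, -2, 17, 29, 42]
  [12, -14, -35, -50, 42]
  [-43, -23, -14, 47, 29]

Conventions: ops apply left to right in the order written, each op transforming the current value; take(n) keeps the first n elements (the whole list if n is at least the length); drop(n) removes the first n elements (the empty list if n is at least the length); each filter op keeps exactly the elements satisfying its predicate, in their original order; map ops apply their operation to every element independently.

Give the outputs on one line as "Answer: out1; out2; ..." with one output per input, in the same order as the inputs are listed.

Execution, op by op:
  [-11, 9, -2, 17, 29, 42] -> [-20, 0, -11, 8, 20, 33] -> [180, 0, 99, -72, -180, -297] -> [-72, -180, -297] -> [-77, -185, -302]
  [12, -14, -35, -50, 42] -> [3, -23, -44, -59, 33] -> [-27, 207, 396, 531, -297] -> [-27, -297] -> [-32, -302]
  [-43, -23, -14, 47, 29] -> [-52, -32, -23, 38, 20] -> [468, 288, 207, -342, -180] -> [-342, -180] -> [-347, -185]

[-77, -185, -302]; [-32, -302]; [-347, -185]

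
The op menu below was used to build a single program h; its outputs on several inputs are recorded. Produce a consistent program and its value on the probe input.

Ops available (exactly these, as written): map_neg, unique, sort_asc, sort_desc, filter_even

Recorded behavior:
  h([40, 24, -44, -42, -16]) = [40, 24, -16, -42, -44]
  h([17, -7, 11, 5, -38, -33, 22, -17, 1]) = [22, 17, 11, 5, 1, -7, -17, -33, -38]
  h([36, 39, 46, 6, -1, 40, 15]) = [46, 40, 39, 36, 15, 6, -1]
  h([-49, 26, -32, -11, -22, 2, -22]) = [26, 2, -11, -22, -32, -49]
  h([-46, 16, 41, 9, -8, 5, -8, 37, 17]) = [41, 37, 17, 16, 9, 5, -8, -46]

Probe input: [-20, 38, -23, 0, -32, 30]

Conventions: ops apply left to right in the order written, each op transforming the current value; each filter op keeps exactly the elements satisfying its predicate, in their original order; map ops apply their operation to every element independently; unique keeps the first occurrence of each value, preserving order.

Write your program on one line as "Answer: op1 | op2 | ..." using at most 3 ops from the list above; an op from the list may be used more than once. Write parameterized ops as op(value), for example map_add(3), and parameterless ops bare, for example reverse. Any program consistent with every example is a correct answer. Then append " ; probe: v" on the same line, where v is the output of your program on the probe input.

unique | sort_desc ; probe: [38, 30, 0, -20, -23, -32]

Check, running the answer program on each example:
  [40, 24, -44, -42, -16] -> [40, 24, -44, -42, -16] -> [40, 24, -16, -42, -44]
  [17, -7, 11, 5, -38, -33, 22, -17, 1] -> [17, -7, 11, 5, -38, -33, 22, -17, 1] -> [22, 17, 11, 5, 1, -7, -17, -33, -38]
  [36, 39, 46, 6, -1, 40, 15] -> [36, 39, 46, 6, -1, 40, 15] -> [46, 40, 39, 36, 15, 6, -1]
  [-49, 26, -32, -11, -22, 2, -22] -> [-49, 26, -32, -11, -22, 2] -> [26, 2, -11, -22, -32, -49]
  [-46, 16, 41, 9, -8, 5, -8, 37, 17] -> [-46, 16, 41, 9, -8, 5, 37, 17] -> [41, 37, 17, 16, 9, 5, -8, -46]
  probe: [-20, 38, -23, 0, -32, 30] -> [-20, 38, -23, 0, -32, 30] -> [38, 30, 0, -20, -23, -32]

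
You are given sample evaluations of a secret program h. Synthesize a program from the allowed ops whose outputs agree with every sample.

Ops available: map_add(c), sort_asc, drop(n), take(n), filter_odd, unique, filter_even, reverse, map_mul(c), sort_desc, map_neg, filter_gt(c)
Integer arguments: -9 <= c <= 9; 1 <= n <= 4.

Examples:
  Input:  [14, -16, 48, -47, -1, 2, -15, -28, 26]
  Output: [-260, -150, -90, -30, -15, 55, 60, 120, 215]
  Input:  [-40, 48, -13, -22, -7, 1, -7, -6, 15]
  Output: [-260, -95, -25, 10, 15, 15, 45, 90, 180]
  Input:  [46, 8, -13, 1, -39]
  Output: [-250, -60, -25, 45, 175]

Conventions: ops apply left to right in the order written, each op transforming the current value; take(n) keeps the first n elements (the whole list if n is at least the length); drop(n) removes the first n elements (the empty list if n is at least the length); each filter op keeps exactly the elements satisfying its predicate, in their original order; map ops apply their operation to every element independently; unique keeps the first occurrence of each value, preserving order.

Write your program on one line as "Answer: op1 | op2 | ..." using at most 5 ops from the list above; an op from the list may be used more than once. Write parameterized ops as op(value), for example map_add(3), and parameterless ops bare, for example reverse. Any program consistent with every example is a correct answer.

map_add(4) | map_neg | sort_desc | map_mul(5) | reverse

Check, running the answer program on each example:
  [14, -16, 48, -47, -1, 2, -15, -28, 26] -> [18, -12, 52, -43, 3, 6, -11, -24, 30] -> [-18, 12, -52, 43, -3, -6, 11, 24, -30] -> [43, 24, 12, 11, -3, -6, -18, -30, -52] -> [215, 120, 60, 55, -15, -30, -90, -150, -260] -> [-260, -150, -90, -30, -15, 55, 60, 120, 215]
  [-40, 48, -13, -22, -7, 1, -7, -6, 15] -> [-36, 52, -9, -18, -3, 5, -3, -2, 19] -> [36, -52, 9, 18, 3, -5, 3, 2, -19] -> [36, 18, 9, 3, 3, 2, -5, -19, -52] -> [180, 90, 45, 15, 15, 10, -25, -95, -260] -> [-260, -95, -25, 10, 15, 15, 45, 90, 180]
  [46, 8, -13, 1, -39] -> [50, 12, -9, 5, -35] -> [-50, -12, 9, -5, 35] -> [35, 9, -5, -12, -50] -> [175, 45, -25, -60, -250] -> [-250, -60, -25, 45, 175]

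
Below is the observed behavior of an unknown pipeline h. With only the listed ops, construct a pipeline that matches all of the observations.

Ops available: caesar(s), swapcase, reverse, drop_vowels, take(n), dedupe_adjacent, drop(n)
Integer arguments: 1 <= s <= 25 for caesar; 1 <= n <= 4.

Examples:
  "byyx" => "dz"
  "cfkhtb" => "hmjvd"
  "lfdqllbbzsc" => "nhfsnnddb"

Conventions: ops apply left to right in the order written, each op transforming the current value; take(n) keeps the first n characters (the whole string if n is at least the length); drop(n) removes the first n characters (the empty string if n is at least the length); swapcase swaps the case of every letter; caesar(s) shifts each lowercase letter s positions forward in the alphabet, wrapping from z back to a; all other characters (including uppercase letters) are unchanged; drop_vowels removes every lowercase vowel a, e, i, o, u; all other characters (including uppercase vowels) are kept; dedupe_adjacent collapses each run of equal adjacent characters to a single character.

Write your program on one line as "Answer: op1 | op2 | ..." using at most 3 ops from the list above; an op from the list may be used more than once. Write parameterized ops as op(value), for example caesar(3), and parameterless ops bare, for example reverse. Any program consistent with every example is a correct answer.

caesar(2) | drop_vowels

Check, running the answer program on each example:
  "byyx" -> "daaz" -> "dz"
  "cfkhtb" -> "ehmjvd" -> "hmjvd"
  "lfdqllbbzsc" -> "nhfsnnddbue" -> "nhfsnnddb"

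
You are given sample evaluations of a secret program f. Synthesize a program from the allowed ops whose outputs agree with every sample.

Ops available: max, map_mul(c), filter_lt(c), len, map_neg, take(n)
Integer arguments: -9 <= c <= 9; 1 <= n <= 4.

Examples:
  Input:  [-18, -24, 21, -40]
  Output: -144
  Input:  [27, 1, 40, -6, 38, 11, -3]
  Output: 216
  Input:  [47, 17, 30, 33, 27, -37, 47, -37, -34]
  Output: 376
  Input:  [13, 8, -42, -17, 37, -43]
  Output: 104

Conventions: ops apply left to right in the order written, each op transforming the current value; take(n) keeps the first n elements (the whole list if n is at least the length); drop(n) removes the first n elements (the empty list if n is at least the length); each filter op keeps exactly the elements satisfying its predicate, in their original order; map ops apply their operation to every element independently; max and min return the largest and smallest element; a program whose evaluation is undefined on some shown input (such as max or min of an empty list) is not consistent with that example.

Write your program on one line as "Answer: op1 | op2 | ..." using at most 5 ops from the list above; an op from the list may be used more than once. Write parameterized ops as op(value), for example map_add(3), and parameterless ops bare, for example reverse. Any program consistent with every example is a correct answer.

map_mul(-4) | take(2) | map_neg | map_mul(2) | max

Check, running the answer program on each example:
  [-18, -24, 21, -40] -> [72, 96, -84, 160] -> [72, 96] -> [-72, -96] -> [-144, -192] -> -144
  [27, 1, 40, -6, 38, 11, -3] -> [-108, -4, -160, 24, -152, -44, 12] -> [-108, -4] -> [108, 4] -> [216, 8] -> 216
  [47, 17, 30, 33, 27, -37, 47, -37, -34] -> [-188, -68, -120, -132, -108, 148, -188, 148, 136] -> [-188, -68] -> [188, 68] -> [376, 136] -> 376
  [13, 8, -42, -17, 37, -43] -> [-52, -32, 168, 68, -148, 172] -> [-52, -32] -> [52, 32] -> [104, 64] -> 104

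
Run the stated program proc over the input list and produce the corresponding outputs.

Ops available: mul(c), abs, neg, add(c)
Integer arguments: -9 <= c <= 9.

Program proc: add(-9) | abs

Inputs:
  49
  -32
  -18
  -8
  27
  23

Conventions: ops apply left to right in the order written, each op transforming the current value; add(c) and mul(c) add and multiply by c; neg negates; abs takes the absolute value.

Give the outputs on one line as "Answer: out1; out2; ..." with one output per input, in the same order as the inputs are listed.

Execution, op by op:
  49 -> 40 -> 40
  -32 -> -41 -> 41
  -18 -> -27 -> 27
  -8 -> -17 -> 17
  27 -> 18 -> 18
  23 -> 14 -> 14

40; 41; 27; 17; 18; 14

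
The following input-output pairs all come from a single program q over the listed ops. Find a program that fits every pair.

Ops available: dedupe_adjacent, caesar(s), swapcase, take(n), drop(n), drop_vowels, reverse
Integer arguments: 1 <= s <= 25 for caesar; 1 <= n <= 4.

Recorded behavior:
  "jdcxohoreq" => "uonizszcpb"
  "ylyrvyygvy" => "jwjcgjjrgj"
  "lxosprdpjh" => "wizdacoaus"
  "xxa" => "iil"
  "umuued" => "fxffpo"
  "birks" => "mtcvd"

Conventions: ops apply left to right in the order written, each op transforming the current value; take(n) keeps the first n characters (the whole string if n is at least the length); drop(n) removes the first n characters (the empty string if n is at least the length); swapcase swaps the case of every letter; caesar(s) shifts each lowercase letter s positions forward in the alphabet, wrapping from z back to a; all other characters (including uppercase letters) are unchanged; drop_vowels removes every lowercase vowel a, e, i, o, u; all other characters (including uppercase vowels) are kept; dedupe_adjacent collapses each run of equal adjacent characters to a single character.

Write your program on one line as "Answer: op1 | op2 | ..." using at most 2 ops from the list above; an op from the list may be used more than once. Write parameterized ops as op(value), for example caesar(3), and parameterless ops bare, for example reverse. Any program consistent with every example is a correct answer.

caesar(14) | caesar(23)

Check, running the answer program on each example:
  "jdcxohoreq" -> "xrqlcvcfse" -> "uonizszcpb"
  "ylyrvyygvy" -> "mzmfjmmujm" -> "jwjcgjjrgj"
  "lxosprdpjh" -> "zlcgdfrdxv" -> "wizdacoaus"
  "xxa" -> "llo" -> "iil"
  "umuued" -> "iaiisr" -> "fxffpo"
  "birks" -> "pwfyg" -> "mtcvd"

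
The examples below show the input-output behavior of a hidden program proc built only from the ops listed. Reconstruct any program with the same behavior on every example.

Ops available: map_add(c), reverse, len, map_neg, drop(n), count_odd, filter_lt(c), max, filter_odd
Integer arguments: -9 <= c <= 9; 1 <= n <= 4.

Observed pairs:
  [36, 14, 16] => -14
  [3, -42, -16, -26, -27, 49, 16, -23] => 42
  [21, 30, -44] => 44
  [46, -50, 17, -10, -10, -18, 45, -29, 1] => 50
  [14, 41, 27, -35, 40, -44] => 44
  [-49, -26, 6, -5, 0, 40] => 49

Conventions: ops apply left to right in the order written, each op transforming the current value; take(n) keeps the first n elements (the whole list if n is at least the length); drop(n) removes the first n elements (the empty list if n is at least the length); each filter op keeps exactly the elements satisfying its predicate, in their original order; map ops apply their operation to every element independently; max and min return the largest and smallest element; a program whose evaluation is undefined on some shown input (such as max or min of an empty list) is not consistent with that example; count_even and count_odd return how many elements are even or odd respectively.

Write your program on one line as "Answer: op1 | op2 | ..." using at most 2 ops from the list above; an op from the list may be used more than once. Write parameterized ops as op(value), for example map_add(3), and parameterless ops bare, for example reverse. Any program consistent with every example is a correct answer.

map_neg | max

Check, running the answer program on each example:
  [36, 14, 16] -> [-36, -14, -16] -> -14
  [3, -42, -16, -26, -27, 49, 16, -23] -> [-3, 42, 16, 26, 27, -49, -16, 23] -> 42
  [21, 30, -44] -> [-21, -30, 44] -> 44
  [46, -50, 17, -10, -10, -18, 45, -29, 1] -> [-46, 50, -17, 10, 10, 18, -45, 29, -1] -> 50
  [14, 41, 27, -35, 40, -44] -> [-14, -41, -27, 35, -40, 44] -> 44
  [-49, -26, 6, -5, 0, 40] -> [49, 26, -6, 5, 0, -40] -> 49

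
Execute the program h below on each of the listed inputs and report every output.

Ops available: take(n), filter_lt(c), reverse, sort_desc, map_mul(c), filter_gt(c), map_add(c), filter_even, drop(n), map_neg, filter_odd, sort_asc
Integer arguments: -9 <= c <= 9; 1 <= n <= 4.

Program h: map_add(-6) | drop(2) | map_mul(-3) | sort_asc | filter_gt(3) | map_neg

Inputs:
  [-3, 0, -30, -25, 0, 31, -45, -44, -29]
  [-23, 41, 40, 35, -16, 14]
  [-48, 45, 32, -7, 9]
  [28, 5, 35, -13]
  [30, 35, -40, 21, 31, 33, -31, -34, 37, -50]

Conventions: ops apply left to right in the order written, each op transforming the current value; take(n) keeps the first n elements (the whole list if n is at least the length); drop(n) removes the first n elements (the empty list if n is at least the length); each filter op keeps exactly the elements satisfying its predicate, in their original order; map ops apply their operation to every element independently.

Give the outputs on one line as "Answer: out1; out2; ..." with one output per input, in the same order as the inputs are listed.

[-18, -93, -105, -108, -150, -153]; [-66]; [-39]; [-57]; [-111, -120, -138, -168]

Execution, op by op:
  [-3, 0, -30, -25, 0, 31, -45, -44, -29] -> [-9, -6, -36, -31, -6, 25, -51, -50, -35] -> [-36, -31, -6, 25, -51, -50, -35] -> [108, 93, 18, -75, 153, 150, 105] -> [-75, 18, 93, 105, 108, 150, 153] -> [18, 93, 105, 108, 150, 153] -> [-18, -93, -105, -108, -150, -153]
  [-23, 41, 40, 35, -16, 14] -> [-29, 35, 34, 29, -22, 8] -> [34, 29, -22, 8] -> [-102, -87, 66, -24] -> [-102, -87, -24, 66] -> [66] -> [-66]
  [-48, 45, 32, -7, 9] -> [-54, 39, 26, -13, 3] -> [26, -13, 3] -> [-78, 39, -9] -> [-78, -9, 39] -> [39] -> [-39]
  [28, 5, 35, -13] -> [22, -1, 29, -19] -> [29, -19] -> [-87, 57] -> [-87, 57] -> [57] -> [-57]
  [30, 35, -40, 21, 31, 33, -31, -34, 37, -50] -> [24, 29, -46, 15, 25, 27, -37, -40, 31, -56] -> [-46, 15, 25, 27, -37, -40, 31, -56] -> [138, -45, -75, -81, 111, 120, -93, 168] -> [-93, -81, -75, -45, 111, 120, 138, 168] -> [111, 120, 138, 168] -> [-111, -120, -138, -168]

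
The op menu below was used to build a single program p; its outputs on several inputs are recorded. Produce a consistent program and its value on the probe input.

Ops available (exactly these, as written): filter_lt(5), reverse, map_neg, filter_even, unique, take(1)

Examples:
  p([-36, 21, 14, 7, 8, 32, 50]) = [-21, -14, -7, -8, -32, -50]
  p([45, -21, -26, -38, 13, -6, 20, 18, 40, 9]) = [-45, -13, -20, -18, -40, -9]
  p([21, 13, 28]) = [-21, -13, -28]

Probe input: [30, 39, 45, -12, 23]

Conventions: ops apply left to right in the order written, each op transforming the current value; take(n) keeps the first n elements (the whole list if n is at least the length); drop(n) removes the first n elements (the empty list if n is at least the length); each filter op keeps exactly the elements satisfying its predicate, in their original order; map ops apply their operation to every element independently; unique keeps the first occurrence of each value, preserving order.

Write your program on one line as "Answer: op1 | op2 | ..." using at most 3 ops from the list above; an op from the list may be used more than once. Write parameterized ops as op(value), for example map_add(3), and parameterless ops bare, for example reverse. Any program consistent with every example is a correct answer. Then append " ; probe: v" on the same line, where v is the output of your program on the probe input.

map_neg | filter_lt(5) ; probe: [-30, -39, -45, -23]

Check, running the answer program on each example:
  [-36, 21, 14, 7, 8, 32, 50] -> [36, -21, -14, -7, -8, -32, -50] -> [-21, -14, -7, -8, -32, -50]
  [45, -21, -26, -38, 13, -6, 20, 18, 40, 9] -> [-45, 21, 26, 38, -13, 6, -20, -18, -40, -9] -> [-45, -13, -20, -18, -40, -9]
  [21, 13, 28] -> [-21, -13, -28] -> [-21, -13, -28]
  probe: [30, 39, 45, -12, 23] -> [-30, -39, -45, 12, -23] -> [-30, -39, -45, -23]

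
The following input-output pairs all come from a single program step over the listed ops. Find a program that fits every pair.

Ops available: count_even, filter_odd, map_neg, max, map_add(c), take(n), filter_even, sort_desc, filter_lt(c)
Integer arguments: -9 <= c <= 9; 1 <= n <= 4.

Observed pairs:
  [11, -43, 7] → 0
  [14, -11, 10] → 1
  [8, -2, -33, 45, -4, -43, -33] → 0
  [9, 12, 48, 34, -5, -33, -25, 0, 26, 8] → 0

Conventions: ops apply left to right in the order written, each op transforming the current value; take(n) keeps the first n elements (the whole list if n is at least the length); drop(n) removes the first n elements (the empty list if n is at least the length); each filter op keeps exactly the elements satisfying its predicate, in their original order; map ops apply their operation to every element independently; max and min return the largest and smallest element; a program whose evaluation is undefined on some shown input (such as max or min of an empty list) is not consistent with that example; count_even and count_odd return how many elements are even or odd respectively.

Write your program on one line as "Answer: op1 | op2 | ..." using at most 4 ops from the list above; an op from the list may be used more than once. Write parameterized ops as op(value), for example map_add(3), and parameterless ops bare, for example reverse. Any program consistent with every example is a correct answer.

map_neg | sort_desc | take(2) | count_even

Check, running the answer program on each example:
  [11, -43, 7] -> [-11, 43, -7] -> [43, -7, -11] -> [43, -7] -> 0
  [14, -11, 10] -> [-14, 11, -10] -> [11, -10, -14] -> [11, -10] -> 1
  [8, -2, -33, 45, -4, -43, -33] -> [-8, 2, 33, -45, 4, 43, 33] -> [43, 33, 33, 4, 2, -8, -45] -> [43, 33] -> 0
  [9, 12, 48, 34, -5, -33, -25, 0, 26, 8] -> [-9, -12, -48, -34, 5, 33, 25, 0, -26, -8] -> [33, 25, 5, 0, -8, -9, -12, -26, -34, -48] -> [33, 25] -> 0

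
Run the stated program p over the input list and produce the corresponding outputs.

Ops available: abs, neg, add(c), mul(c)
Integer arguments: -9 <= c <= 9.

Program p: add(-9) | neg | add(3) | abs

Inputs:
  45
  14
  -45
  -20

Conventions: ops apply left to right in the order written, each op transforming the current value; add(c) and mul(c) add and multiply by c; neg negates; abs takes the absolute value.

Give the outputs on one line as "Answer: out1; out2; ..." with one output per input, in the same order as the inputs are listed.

Execution, op by op:
  45 -> 36 -> -36 -> -33 -> 33
  14 -> 5 -> -5 -> -2 -> 2
  -45 -> -54 -> 54 -> 57 -> 57
  -20 -> -29 -> 29 -> 32 -> 32

33; 2; 57; 32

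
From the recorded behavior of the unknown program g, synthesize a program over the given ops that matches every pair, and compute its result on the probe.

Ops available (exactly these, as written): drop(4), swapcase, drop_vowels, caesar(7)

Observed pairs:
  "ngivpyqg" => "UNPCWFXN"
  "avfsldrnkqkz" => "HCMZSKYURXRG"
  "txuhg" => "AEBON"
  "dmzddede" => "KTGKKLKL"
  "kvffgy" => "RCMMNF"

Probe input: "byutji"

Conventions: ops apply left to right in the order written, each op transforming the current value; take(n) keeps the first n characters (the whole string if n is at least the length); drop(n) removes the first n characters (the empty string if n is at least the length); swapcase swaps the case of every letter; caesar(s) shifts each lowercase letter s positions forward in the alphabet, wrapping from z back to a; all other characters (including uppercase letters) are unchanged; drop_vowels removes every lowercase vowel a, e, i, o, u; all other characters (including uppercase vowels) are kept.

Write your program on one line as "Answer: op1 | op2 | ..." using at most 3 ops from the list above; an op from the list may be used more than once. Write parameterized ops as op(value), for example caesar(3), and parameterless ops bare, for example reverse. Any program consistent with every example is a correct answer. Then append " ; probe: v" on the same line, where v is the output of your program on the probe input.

caesar(7) | swapcase ; probe: "IFBAQP"

Check, running the answer program on each example:
  "ngivpyqg" -> "unpcwfxn" -> "UNPCWFXN"
  "avfsldrnkqkz" -> "hcmzskyurxrg" -> "HCMZSKYURXRG"
  "txuhg" -> "aebon" -> "AEBON"
  "dmzddede" -> "ktgkklkl" -> "KTGKKLKL"
  "kvffgy" -> "rcmmnf" -> "RCMMNF"
  probe: "byutji" -> "ifbaqp" -> "IFBAQP"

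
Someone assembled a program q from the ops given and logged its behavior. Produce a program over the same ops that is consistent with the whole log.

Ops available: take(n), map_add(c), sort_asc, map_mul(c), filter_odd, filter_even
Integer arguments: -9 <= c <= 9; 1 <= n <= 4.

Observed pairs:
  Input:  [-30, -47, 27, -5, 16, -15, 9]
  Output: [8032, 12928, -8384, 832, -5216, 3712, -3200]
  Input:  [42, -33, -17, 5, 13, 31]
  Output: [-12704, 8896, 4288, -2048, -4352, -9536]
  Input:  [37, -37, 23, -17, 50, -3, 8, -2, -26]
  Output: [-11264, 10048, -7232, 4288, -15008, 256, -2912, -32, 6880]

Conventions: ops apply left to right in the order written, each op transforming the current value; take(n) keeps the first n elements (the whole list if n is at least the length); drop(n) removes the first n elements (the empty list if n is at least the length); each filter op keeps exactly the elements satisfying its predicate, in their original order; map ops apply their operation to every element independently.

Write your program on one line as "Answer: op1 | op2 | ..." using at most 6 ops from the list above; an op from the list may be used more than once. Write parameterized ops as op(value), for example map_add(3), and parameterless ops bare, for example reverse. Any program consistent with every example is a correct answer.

map_add(1) | map_mul(-9) | map_add(-5) | map_add(-5) | map_mul(-8) | map_mul(-4)

Check, running the answer program on each example:
  [-30, -47, 27, -5, 16, -15, 9] -> [-29, -46, 28, -4, 17, -14, 10] -> [261, 414, -252, 36, -153, 126, -90] -> [256, 409, -257, 31, -158, 121, -95] -> [251, 404, -262, 26, -163, 116, -100] -> [-2008, -3232, 2096, -208, 1304, -928, 800] -> [8032, 12928, -8384, 832, -5216, 3712, -3200]
  [42, -33, -17, 5, 13, 31] -> [43, -32, -16, 6, 14, 32] -> [-387, 288, 144, -54, -126, -288] -> [-392, 283, 139, -59, -131, -293] -> [-397, 278, 134, -64, -136, -298] -> [3176, -2224, -1072, 512, 1088, 2384] -> [-12704, 8896, 4288, -2048, -4352, -9536]
  [37, -37, 23, -17, 50, -3, 8, -2, -26] -> [38, -36, 24, -16, 51, -2, 9, -1, -25] -> [-342, 324, -216, 144, -459, 18, -81, 9, 225] -> [-347, 319, -221, 139, -464, 13, -86, 4, 220] -> [-352, 314, -226, 134, -469, 8, -91, -1, 215] -> [2816, -2512, 1808, -1072, 3752, -64, 728, 8, -1720] -> [-11264, 10048, -7232, 4288, -15008, 256, -2912, -32, 6880]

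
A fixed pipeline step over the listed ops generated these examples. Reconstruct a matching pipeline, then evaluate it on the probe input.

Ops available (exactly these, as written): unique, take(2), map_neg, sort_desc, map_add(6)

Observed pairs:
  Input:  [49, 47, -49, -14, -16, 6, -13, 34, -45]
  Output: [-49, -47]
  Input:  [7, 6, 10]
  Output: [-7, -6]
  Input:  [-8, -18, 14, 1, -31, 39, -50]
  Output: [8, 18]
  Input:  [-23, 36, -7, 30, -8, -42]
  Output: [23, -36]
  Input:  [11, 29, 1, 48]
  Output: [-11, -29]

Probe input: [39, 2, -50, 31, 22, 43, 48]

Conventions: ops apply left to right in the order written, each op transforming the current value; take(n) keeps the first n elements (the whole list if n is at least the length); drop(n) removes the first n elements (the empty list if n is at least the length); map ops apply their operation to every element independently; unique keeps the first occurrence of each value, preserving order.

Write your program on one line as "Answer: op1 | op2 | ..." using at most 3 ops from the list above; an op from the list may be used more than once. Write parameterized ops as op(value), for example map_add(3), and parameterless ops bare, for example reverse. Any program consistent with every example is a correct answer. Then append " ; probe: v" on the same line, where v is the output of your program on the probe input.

map_neg | take(2) ; probe: [-39, -2]

Check, running the answer program on each example:
  [49, 47, -49, -14, -16, 6, -13, 34, -45] -> [-49, -47, 49, 14, 16, -6, 13, -34, 45] -> [-49, -47]
  [7, 6, 10] -> [-7, -6, -10] -> [-7, -6]
  [-8, -18, 14, 1, -31, 39, -50] -> [8, 18, -14, -1, 31, -39, 50] -> [8, 18]
  [-23, 36, -7, 30, -8, -42] -> [23, -36, 7, -30, 8, 42] -> [23, -36]
  [11, 29, 1, 48] -> [-11, -29, -1, -48] -> [-11, -29]
  probe: [39, 2, -50, 31, 22, 43, 48] -> [-39, -2, 50, -31, -22, -43, -48] -> [-39, -2]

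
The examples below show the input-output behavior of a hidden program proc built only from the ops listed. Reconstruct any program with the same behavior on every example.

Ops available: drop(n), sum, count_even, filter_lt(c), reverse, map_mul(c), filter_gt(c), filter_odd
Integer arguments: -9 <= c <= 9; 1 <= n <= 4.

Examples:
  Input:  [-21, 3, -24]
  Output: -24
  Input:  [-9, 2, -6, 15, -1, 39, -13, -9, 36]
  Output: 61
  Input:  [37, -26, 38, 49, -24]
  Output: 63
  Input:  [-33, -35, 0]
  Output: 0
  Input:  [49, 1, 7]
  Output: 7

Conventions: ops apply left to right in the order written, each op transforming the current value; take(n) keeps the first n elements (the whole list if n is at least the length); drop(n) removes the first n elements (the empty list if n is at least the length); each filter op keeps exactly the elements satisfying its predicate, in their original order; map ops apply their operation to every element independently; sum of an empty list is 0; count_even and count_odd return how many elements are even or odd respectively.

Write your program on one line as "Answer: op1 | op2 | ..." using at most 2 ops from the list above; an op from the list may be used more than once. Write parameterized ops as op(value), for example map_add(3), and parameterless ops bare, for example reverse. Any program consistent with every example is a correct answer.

drop(2) | sum

Check, running the answer program on each example:
  [-21, 3, -24] -> [-24] -> -24
  [-9, 2, -6, 15, -1, 39, -13, -9, 36] -> [-6, 15, -1, 39, -13, -9, 36] -> 61
  [37, -26, 38, 49, -24] -> [38, 49, -24] -> 63
  [-33, -35, 0] -> [0] -> 0
  [49, 1, 7] -> [7] -> 7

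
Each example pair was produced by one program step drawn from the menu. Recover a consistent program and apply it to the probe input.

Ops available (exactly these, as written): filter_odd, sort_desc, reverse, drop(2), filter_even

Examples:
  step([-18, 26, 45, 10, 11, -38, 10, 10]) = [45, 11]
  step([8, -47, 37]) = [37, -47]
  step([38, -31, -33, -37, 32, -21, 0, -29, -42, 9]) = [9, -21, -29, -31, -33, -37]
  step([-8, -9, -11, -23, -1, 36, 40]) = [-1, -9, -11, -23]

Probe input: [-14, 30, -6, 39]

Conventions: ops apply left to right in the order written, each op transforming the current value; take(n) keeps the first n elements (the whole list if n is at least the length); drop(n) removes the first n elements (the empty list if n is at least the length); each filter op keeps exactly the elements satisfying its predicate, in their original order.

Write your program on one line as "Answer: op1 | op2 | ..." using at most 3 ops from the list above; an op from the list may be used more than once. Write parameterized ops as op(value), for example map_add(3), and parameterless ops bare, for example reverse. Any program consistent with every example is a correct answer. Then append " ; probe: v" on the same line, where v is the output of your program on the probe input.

sort_desc | filter_odd ; probe: [39]

Check, running the answer program on each example:
  [-18, 26, 45, 10, 11, -38, 10, 10] -> [45, 26, 11, 10, 10, 10, -18, -38] -> [45, 11]
  [8, -47, 37] -> [37, 8, -47] -> [37, -47]
  [38, -31, -33, -37, 32, -21, 0, -29, -42, 9] -> [38, 32, 9, 0, -21, -29, -31, -33, -37, -42] -> [9, -21, -29, -31, -33, -37]
  [-8, -9, -11, -23, -1, 36, 40] -> [40, 36, -1, -8, -9, -11, -23] -> [-1, -9, -11, -23]
  probe: [-14, 30, -6, 39] -> [39, 30, -6, -14] -> [39]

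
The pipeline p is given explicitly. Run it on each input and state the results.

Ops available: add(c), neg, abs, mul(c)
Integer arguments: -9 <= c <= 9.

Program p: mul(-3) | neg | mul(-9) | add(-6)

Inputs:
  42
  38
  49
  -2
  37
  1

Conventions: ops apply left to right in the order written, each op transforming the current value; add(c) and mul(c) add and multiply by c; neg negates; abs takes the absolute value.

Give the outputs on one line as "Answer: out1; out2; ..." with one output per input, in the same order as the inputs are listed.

-1140; -1032; -1329; 48; -1005; -33

Execution, op by op:
  42 -> -126 -> 126 -> -1134 -> -1140
  38 -> -114 -> 114 -> -1026 -> -1032
  49 -> -147 -> 147 -> -1323 -> -1329
  -2 -> 6 -> -6 -> 54 -> 48
  37 -> -111 -> 111 -> -999 -> -1005
  1 -> -3 -> 3 -> -27 -> -33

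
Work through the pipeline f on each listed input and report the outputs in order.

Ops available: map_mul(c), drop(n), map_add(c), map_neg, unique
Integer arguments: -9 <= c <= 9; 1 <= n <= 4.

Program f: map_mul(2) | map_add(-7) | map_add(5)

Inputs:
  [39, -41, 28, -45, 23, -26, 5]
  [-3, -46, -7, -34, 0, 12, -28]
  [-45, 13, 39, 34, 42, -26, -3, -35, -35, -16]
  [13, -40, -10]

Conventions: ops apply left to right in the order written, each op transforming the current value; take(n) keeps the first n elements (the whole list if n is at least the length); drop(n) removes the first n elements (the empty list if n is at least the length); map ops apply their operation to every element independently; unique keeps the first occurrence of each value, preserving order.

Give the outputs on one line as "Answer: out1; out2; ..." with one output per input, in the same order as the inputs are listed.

[76, -84, 54, -92, 44, -54, 8]; [-8, -94, -16, -70, -2, 22, -58]; [-92, 24, 76, 66, 82, -54, -8, -72, -72, -34]; [24, -82, -22]

Execution, op by op:
  [39, -41, 28, -45, 23, -26, 5] -> [78, -82, 56, -90, 46, -52, 10] -> [71, -89, 49, -97, 39, -59, 3] -> [76, -84, 54, -92, 44, -54, 8]
  [-3, -46, -7, -34, 0, 12, -28] -> [-6, -92, -14, -68, 0, 24, -56] -> [-13, -99, -21, -75, -7, 17, -63] -> [-8, -94, -16, -70, -2, 22, -58]
  [-45, 13, 39, 34, 42, -26, -3, -35, -35, -16] -> [-90, 26, 78, 68, 84, -52, -6, -70, -70, -32] -> [-97, 19, 71, 61, 77, -59, -13, -77, -77, -39] -> [-92, 24, 76, 66, 82, -54, -8, -72, -72, -34]
  [13, -40, -10] -> [26, -80, -20] -> [19, -87, -27] -> [24, -82, -22]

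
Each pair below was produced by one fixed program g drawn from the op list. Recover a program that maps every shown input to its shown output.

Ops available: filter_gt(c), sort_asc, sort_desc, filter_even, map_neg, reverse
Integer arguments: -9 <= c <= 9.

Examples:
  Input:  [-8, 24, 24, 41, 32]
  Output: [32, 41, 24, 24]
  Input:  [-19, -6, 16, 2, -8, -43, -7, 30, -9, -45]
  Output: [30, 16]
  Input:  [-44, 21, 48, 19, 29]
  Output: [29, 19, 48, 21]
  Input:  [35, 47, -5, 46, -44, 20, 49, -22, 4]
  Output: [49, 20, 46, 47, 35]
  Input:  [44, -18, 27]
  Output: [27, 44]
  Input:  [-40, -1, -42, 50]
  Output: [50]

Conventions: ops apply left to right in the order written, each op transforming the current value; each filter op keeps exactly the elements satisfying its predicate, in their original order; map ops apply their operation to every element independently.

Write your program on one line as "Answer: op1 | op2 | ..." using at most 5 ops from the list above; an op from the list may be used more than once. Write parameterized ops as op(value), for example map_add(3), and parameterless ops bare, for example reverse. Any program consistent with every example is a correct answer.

filter_gt(7) | map_neg | reverse | map_neg

Check, running the answer program on each example:
  [-8, 24, 24, 41, 32] -> [24, 24, 41, 32] -> [-24, -24, -41, -32] -> [-32, -41, -24, -24] -> [32, 41, 24, 24]
  [-19, -6, 16, 2, -8, -43, -7, 30, -9, -45] -> [16, 30] -> [-16, -30] -> [-30, -16] -> [30, 16]
  [-44, 21, 48, 19, 29] -> [21, 48, 19, 29] -> [-21, -48, -19, -29] -> [-29, -19, -48, -21] -> [29, 19, 48, 21]
  [35, 47, -5, 46, -44, 20, 49, -22, 4] -> [35, 47, 46, 20, 49] -> [-35, -47, -46, -20, -49] -> [-49, -20, -46, -47, -35] -> [49, 20, 46, 47, 35]
  [44, -18, 27] -> [44, 27] -> [-44, -27] -> [-27, -44] -> [27, 44]
  [-40, -1, -42, 50] -> [50] -> [-50] -> [-50] -> [50]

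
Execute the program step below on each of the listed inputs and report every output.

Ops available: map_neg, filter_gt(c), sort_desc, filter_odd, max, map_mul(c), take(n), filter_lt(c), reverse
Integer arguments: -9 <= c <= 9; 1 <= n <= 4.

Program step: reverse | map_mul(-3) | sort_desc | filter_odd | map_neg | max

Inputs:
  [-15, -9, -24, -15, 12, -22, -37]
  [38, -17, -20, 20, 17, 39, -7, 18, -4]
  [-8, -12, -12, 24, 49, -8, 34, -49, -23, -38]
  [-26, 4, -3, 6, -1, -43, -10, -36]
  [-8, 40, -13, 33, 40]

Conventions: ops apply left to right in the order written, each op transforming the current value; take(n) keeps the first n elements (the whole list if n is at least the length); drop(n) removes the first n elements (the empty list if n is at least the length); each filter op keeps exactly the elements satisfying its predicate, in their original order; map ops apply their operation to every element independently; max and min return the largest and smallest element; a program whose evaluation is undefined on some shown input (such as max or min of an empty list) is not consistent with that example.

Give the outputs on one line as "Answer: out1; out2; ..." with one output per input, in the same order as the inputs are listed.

Execution, op by op:
  [-15, -9, -24, -15, 12, -22, -37] -> [-37, -22, 12, -15, -24, -9, -15] -> [111, 66, -36, 45, 72, 27, 45] -> [111, 72, 66, 45, 45, 27, -36] -> [111, 45, 45, 27] -> [-111, -45, -45, -27] -> -27
  [38, -17, -20, 20, 17, 39, -7, 18, -4] -> [-4, 18, -7, 39, 17, 20, -20, -17, 38] -> [12, -54, 21, -117, -51, -60, 60, 51, -114] -> [60, 51, 21, 12, -51, -54, -60, -114, -117] -> [51, 21, -51, -117] -> [-51, -21, 51, 117] -> 117
  [-8, -12, -12, 24, 49, -8, 34, -49, -23, -38] -> [-38, -23, -49, 34, -8, 49, 24, -12, -12, -8] -> [114, 69, 147, -102, 24, -147, -72, 36, 36, 24] -> [147, 114, 69, 36, 36, 24, 24, -72, -102, -147] -> [147, 69, -147] -> [-147, -69, 147] -> 147
  [-26, 4, -3, 6, -1, -43, -10, -36] -> [-36, -10, -43, -1, 6, -3, 4, -26] -> [108, 30, 129, 3, -18, 9, -12, 78] -> [129, 108, 78, 30, 9, 3, -12, -18] -> [129, 9, 3] -> [-129, -9, -3] -> -3
  [-8, 40, -13, 33, 40] -> [40, 33, -13, 40, -8] -> [-120, -99, 39, -120, 24] -> [39, 24, -99, -120, -120] -> [39, -99] -> [-39, 99] -> 99

-27; 117; 147; -3; 99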